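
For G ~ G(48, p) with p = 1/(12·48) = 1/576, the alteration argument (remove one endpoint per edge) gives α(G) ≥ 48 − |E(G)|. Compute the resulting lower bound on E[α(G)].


E[|E(G)|] = C(48, 2)·p = 1128 · (1/576) = 47/24.
E[α(G)] ≥ n − E[|E(G)|] = 48 − 47/24 = 1105/24.
Numerically: ≈ 46.0417.
(This is only a lower bound; the true E[α(G)] may be larger.)

E[α(G)] ≥ 1105/24 ≈ 46.0417.


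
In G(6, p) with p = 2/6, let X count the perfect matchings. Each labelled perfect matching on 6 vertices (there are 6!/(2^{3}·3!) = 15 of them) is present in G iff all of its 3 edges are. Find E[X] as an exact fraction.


K_6 has 6!/(2^{3}·3!) = 15 labelled perfect matchings.
For each such perfect matching H, let X_H = 1 if all 3 edges of H are present in G. Then P[X_H = 1] = p^{3} = (1/3)^{3} = 1/27.
By linearity of expectation: E[X] = Σ_H E[X_H] = 15 · p^{3} = 15 · 1/27 = 5/9.
Numerically: E[X] ≈ 0.556.

E[X] = 15 · (1/3)^{3} = 5/9 ≈ 0.556.


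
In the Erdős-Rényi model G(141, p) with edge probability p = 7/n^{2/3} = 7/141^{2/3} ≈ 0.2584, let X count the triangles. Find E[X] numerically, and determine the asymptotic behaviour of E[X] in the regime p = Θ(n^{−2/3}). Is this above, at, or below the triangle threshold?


Number of potential triangles: C(141, 3) = 457310.
Each occurs with probability p³ ≈ (0.2584)³ ≈ 1.7252653e-02.
By linearity: E[X] = C(141, 3)·p³ ≈ 457310 · 1.7252653e-02 ≈ 7889.81087.
Since α = 2/3 < 1, p = c/n^{2/3} ≫ 1/n is above the triangle threshold p ~ 1/n. Asymptotically E[X] ~ (c³/6)·n^{3(1−α)} = (7³/6)·n^{1} → ∞; triangles are abundant w.h.p.

E[X] ≈ 7889.81087; in regime p = Θ(1/n^{2/3}) E[X] diverges (above the triangle threshold p ~ 1/n).


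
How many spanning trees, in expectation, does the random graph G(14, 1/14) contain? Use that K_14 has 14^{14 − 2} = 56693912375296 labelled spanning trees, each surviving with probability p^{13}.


K_14 has 14^{14 − 2} = 56693912375296 labelled spanning trees.
For each such spanning tree H, let X_H = 1 if all 13 edges of H are present in G. Then P[X_H = 1] = p^{13} = (1/14)^{13} = 1/793714773254144.
Summing the indicators: E[X] = Σ_H E[X_H] = 56693912375296 · p^{13} = 56693912375296 · 1/793714773254144 = 1/14.
Numerically: E[X] ≈ 0.0714286.

E[X] = 56693912375296 · (1/14)^{13} = 1/14 ≈ 0.0714286.


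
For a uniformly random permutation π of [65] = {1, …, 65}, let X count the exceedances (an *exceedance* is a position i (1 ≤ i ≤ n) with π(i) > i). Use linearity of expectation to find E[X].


Write X = Σ_{i=1}^{65} X_i, where X_i = 1_{π(i) > i}.
For each fixed i, π(i) is uniform over {1, …, 65} (marginal of a uniform permutation), so P[π(i) > i] = (n − i)/n. Summing: Σ_{i=1}^{65} (n − i)/n = (0 + 1 + … + 64)/65 = 65(65 − 1)/(2·65) = (65 − 1)/2.
Hence E[X] = Σ_{i=1}^{65} (65 − i)/65 = 32 ≈ 32.000000.

E[X] = 32 = 32.000000.


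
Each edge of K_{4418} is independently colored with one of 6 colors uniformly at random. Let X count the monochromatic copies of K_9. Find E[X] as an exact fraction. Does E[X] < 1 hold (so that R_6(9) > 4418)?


E[X] = C(4418, 9) · 6^{1 − 36} = 1752779389572095347587475120 · 6^{−35} = 1752779389572095347587475120/1719070799748422591028658176.
As a reduced fraction: E[X] = 109548711848255959224217195/107441924984276411939291136 ≈ 1.01961.
Is E[X] < 1? NO.
Since E[X] ≥ 1, the first-moment bound is inconclusive at n = 4418; it does NOT by itself certify R_6(9) > 4418.

E[X] = 109548711848255959224217195/107441924984276411939291136 ≈ 1.01961; E[X] ≥ 1; first-moment method inconclusive here.


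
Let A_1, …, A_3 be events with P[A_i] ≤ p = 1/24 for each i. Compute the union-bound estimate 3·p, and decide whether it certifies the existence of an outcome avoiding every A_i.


Union bound: P[∪_{i=1}^{3} A_i] ≤ Σ_i P[A_i] ≤ 3·p = 3·(1/24) = 1/8.
Numerically: 1/8 ≈ 0.12500.
Is 1/8 < 1? YES.
Since P[∪ A_i] ≤ 1/8 < 1, the complement has P[∩ A_i^c] ≥ 1 − 1/8 = 7/8 > 0, so some outcome avoids every A_i.

3·p = 1/8 ≈ 0.12500; existence CERTIFIED by the union bound.


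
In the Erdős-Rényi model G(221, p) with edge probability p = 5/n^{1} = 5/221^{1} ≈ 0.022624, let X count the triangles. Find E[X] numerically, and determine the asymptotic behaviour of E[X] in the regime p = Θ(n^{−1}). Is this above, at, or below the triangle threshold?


Number of potential triangles: C(221, 3) = 1774630.
Each occurs with probability p³ ≈ (0.022624)³ ≈ 1.1580657e-05.
By linearity: E[X] = C(221, 3)·p³ ≈ 1774630 · 1.1580657e-05 ≈ 20.55138.
Here α = 1, so p = 5/n is exactly at the triangle threshold p ~ 1/n. Asymptotically E[X] → c³/6 = 5³/6 = 125/6 ≈ 20.83333, a bounded constant. In this regime the triangle count is asymptotically Poisson(c³/6).

E[X] ≈ 20.55138; in regime p = Θ(1/n^{1}) E[X] stays bounded (at the triangle threshold p ~ 1/n).


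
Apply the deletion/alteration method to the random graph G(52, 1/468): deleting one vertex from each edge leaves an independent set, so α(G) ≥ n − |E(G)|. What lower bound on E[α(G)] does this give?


E[|E(G)|] = C(52, 2)·p = 1326 · (1/468) = 17/6.
E[α(G)] ≥ n − E[|E(G)|] = 52 − 17/6 = 295/6.
Numerically: ≈ 49.16667.
(This is only a lower bound; the true E[α(G)] may be larger.)

E[α(G)] ≥ 295/6 ≈ 49.16667.


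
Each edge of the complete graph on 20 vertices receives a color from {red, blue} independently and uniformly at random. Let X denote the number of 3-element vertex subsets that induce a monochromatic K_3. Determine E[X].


Let X = Σ_S X_S over the C(20, 3) = 1140 subsets S of size 3, where X_S = 1 if the K_3 on S is monochromatic.
For a fixed S, the K_3 on S has C(3, 2) = 3 edges. P[all 3 edges red] = (1/2)^3, and likewise for blue, so P[monochromatic] = 2·(1/2)^3 = 2^{1 − 3} = 1/4.
By linearity of expectation: E[X] = C(20, 3) · 2^{1 − 3} = 1140 · 1/4 = 285.
Numerically: E[X] ≈ 285.00000.

E[X] = C(20,3)·2^(1−C(3,2)) = 285 ≈ 285.00000.


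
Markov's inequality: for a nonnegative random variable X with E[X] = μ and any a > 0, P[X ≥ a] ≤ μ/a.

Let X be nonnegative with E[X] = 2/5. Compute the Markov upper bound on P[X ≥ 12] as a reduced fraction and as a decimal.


μ = E[X] = 2/5, a = 12.
Markov: P[X ≥ 12] ≤ μ/a = (2/5)/12 = 1/30.
Numerically: ≈ 0.0333.
(Since a = 12 > μ = 0.4000, the bound 1/30 is < 1 and informative.)

P[X ≥ 12] ≤ 1/30 ≈ 0.0333.


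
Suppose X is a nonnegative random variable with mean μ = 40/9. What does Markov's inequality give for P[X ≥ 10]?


μ = E[X] = 40/9, a = 10.
Markov: P[X ≥ 10] ≤ μ/a = (40/9)/10 = 4/9.
Numerically: ≈ 0.444.
(Since a = 10 > μ = 4.444, the bound 4/9 is < 1 and informative.)

P[X ≥ 10] ≤ 4/9 ≈ 0.444.


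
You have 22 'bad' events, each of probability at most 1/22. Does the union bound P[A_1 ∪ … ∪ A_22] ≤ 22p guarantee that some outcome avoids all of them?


Union bound: P[∪_{i=1}^{22} A_i] ≤ Σ_i P[A_i] ≤ 22·p = 22·(1/22) = 1.
Numerically: 1 ≈ 1.000000.
Is 1 < 1? NO.
Since the bound 1 is ≥ 1, the union bound is uninformative here; it does NOT by itself certify existence.

22·p = 1 ≈ 1.000000; existence NOT certified by the union bound.


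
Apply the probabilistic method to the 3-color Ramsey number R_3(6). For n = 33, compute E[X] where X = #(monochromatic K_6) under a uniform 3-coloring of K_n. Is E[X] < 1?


E[X] = C(33, 6) · 3^{1 − 15} = 1107568 · 3^{−14} = 1107568/4782969.
As a reduced fraction: E[X] = 1107568/4782969 ≈ 0.231565.
Is E[X] < 1? YES.
Since E[X] < 1, there exists a 3-coloring of K_{33} with no monochromatic K_6; hence R_3(6) > 33.

E[X] = 1107568/4782969 ≈ 0.231565; E[X] < 1, so R_3(6) > 33.


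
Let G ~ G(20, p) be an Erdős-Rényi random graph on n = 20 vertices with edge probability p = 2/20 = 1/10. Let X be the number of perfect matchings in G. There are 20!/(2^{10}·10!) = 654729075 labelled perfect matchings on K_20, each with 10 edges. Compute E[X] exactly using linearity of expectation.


K_20 has 20!/(2^{10}·10!) = 654729075 labelled perfect matchings.
For each such perfect matching H, let X_H = 1 if all 10 edges of H are present in G. Then P[X_H = 1] = p^{10} = (1/10)^{10} = 1/10000000000.
By linearity: E[X] = Σ_H E[X_H] = 654729075 · p^{10} = 654729075 · 1/10000000000 = 26189163/400000000.
Numerically: E[X] ≈ 0.0654729.

E[X] = 654729075 · (1/10)^{10} = 26189163/400000000 ≈ 0.0654729.


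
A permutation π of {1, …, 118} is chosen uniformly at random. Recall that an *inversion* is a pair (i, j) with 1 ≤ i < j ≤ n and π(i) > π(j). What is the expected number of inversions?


Write X = Σ X_I over the C(118, 2) = 6903 pairs i < j, with X_I the indicator of one inversion.
There are 6903 indicators.
For each fixed pair i < j, the values π(i) and π(j) are two distinct elements of {1, …, 118} in uniformly random order; by symmetry P[π(i) > π(j)] = 1/2.
By linearity: E[X] = 6903 · (1/2) = C(118, 2) · (1/2) = 6903/2 = 6903/2 ≈ 3451.500.

E[X] = 6903/2 = 3451.500.


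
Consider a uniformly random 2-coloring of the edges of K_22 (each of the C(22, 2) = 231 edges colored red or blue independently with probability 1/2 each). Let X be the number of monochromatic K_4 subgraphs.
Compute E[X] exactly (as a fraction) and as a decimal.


Let X = Σ_S X_S over the C(22, 4) = 7315 subsets S of size 4, where X_S = 1 if the K_4 on S is monochromatic.
For a fixed S, the K_4 on S has C(4, 2) = 6 edges. P[all 6 edges red] = (1/2)^6, and likewise for blue, so P[monochromatic] = 2·(1/2)^6 = 2^{1 − 6} = 1/32.
Summing: E[X] = C(22, 4) · 2^{1 − 6} = 7315 · 1/32 = 7315/32.
Numerically: E[X] ≈ 228.593750.

E[X] = C(22,4)·2^(1−C(4,2)) = 7315/32 ≈ 228.593750.


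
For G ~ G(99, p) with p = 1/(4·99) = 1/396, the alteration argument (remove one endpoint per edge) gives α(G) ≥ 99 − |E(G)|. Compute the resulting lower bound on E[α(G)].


E[|E(G)|] = C(99, 2)·p = 4851 · (1/396) = 49/4.
E[α(G)] ≥ n − E[|E(G)|] = 99 − 49/4 = 347/4.
Numerically: ≈ 86.750.
(This is only a lower bound; the true E[α(G)] may be larger.)

E[α(G)] ≥ 347/4 ≈ 86.750.


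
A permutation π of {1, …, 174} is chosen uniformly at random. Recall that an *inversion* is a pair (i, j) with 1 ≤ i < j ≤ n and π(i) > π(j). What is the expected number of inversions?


Write X = Σ X_I over the C(174, 2) = 15051 pairs i < j, with X_I the indicator of one inversion.
There are 15051 indicators.
For each fixed pair i < j, the values π(i) and π(j) are two distinct elements of {1, …, 174} in uniformly random order; by symmetry P[π(i) > π(j)] = 1/2.
By linearity: E[X] = 15051 · (1/2) = C(174, 2) · (1/2) = 15051/2 = 15051/2 ≈ 7525.50000.

E[X] = 15051/2 = 7525.50000.


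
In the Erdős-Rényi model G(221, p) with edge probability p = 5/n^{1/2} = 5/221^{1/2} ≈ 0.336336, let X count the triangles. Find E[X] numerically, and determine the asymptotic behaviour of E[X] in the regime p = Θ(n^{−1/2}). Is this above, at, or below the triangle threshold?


Number of potential triangles: C(221, 3) = 1774630.
Each occurs with probability p³ ≈ (0.336336)³ ≈ 3.80471037e-02.
By linearity: E[X] = C(221, 3)·p³ ≈ 1774630 · 3.80471037e-02 ≈ 67519.531697.
Since α = 1/2 < 1, p = c/n^{1/2} ≫ 1/n is above the triangle threshold p ~ 1/n. Asymptotically E[X] ~ (c³/6)·n^{3(1−α)} = (5³/6)·n^{1.5} → ∞; triangles are abundant w.h.p.

E[X] ≈ 67519.531697; in regime p = Θ(1/n^{1/2}) E[X] diverges (above the triangle threshold p ~ 1/n).


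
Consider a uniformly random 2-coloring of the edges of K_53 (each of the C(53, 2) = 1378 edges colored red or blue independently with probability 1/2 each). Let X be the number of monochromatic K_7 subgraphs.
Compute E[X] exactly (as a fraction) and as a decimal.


Let X = Σ_S X_S over the C(53, 7) = 154143080 subsets S of size 7, where X_S = 1 if the K_7 on S is monochromatic.
For a fixed S, the K_7 on S has C(7, 2) = 21 edges. P[all 21 edges red] = (1/2)^21, and likewise for blue, so P[monochromatic] = 2·(1/2)^21 = 2^{1 − 21} = 1/1048576.
Summing: E[X] = C(53, 7) · 2^{1 − 21} = 154143080 · 1/1048576 = 19267885/131072.
Numerically: E[X] ≈ 147.0023.

E[X] = C(53,7)·2^(1−C(7,2)) = 19267885/131072 ≈ 147.0023.


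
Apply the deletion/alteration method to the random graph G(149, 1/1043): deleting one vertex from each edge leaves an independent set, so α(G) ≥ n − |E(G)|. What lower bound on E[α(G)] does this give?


E[|E(G)|] = C(149, 2)·p = 11026 · (1/1043) = 74/7.
E[α(G)] ≥ n − E[|E(G)|] = 149 − 74/7 = 969/7.
Numerically: ≈ 138.428571.
(This is only a lower bound; the true E[α(G)] may be larger.)

E[α(G)] ≥ 969/7 ≈ 138.428571.


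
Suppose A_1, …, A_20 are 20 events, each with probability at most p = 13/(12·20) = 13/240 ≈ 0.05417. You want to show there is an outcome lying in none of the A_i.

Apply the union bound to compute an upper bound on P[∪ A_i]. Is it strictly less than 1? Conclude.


Union bound: P[∪_{i=1}^{20} A_i] ≤ Σ_i P[A_i] ≤ 20·p = 20·(13/240) = 13/12.
Numerically: 13/12 ≈ 1.08333.
Is 13/12 < 1? NO.
Since the bound 13/12 is ≥ 1, the union bound is uninformative here; it does NOT by itself certify existence.

20·p = 13/12 ≈ 1.08333; existence NOT certified by the union bound.


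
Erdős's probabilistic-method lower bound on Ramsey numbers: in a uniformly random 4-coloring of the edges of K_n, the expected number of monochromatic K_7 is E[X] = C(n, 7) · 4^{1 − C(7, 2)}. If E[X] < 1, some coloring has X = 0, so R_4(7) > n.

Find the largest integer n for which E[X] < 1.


We need C(n, 7) · 4^{1 − 21} < 1, i.e. C(n, 7) < 4^{21 − 1} = 1099511627776.
Check values of n near the boundary:
  n = 179: C(179, 7) = 1037437234460; 1037437234460 < 1099511627776? YES
  n = 180: C(180, 7) = 1079414463600; 1079414463600 < 1099511627776? YES
  n = 181: C(181, 7) = 1122839183400; 1122839183400 < 1099511627776? NO
  n = 182: C(182, 7) = 1167752750736; 1167752750736 < 1099511627776? NO
  n = 183: C(183, 7) = 1214197462413; 1214197462413 < 1099511627776? NO
The largest n with C(n, 7) < 1099511627776 is n = 180 (where E[X] = 67463403975/68719476736 ≈ 0.982). Hence R_4(7) > 180, i.e. R_4(7) ≥ 181.

Largest n = 180; hence R_4(7) > 180.


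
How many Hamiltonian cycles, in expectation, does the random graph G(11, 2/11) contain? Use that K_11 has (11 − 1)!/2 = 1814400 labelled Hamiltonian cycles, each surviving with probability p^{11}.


K_11 has (11 − 1)!/2 = 1814400 labelled Hamiltonian cycles.
For each such Hamiltonian cycle H, let X_H = 1 if all 11 edges of H are present in G. Then P[X_H = 1] = p^{11} = (2/11)^{11} = 2048/285311670611.
By linearity of expectation: E[X] = Σ_H E[X_H] = 1814400 · p^{11} = 1814400 · 2048/285311670611 = 3715891200/285311670611.
Numerically: E[X] ≈ 0.01302.

E[X] = 1814400 · (2/11)^{11} = 3715891200/285311670611 ≈ 0.01302.


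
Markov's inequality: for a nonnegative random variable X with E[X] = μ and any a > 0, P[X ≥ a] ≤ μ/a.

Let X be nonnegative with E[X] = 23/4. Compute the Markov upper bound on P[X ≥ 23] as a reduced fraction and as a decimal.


μ = E[X] = 23/4, a = 23.
Markov: P[X ≥ 23] ≤ μ/a = (23/4)/23 = 1/4.
Numerically: ≈ 0.250000.
(Since a = 23 > μ = 5.750000, the bound 1/4 is < 1 and informative.)

P[X ≥ 23] ≤ 1/4 ≈ 0.250000.


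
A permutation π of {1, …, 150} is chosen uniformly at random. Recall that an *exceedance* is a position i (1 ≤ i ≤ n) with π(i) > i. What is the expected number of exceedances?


Write X = Σ_{i=1}^{150} X_i, where X_i = 1_{π(i) > i}.
For each fixed i, π(i) is uniform over {1, …, 150} (marginal of a uniform permutation), so P[π(i) > i] = (n − i)/n. Summing: Σ_{i=1}^{150} (n − i)/n = (0 + 1 + … + 149)/150 = 150(150 − 1)/(2·150) = (150 − 1)/2.
Hence E[X] = Σ_{i=1}^{150} (150 − i)/150 = 149/2 ≈ 74.5000.

E[X] = 149/2 = 74.5000.


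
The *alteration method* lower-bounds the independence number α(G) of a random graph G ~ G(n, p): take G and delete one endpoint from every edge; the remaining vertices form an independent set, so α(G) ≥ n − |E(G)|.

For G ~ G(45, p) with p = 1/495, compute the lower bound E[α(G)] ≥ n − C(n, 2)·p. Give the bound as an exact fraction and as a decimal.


E[|E(G)|] = C(45, 2)·p = 990 · (1/495) = 2.
E[α(G)] ≥ n − E[|E(G)|] = 45 − 2 = 43.
Numerically: ≈ 43.00000.
(This is only a lower bound; the true E[α(G)] may be larger.)

E[α(G)] ≥ 43 ≈ 43.00000.


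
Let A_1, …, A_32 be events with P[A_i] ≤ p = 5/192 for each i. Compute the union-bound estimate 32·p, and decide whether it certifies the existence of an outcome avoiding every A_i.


Union bound: P[∪_{i=1}^{32} A_i] ≤ Σ_i P[A_i] ≤ 32·p = 32·(5/192) = 5/6.
Numerically: 5/6 ≈ 0.833333.
Is 5/6 < 1? YES.
Since P[∪ A_i] ≤ 5/6 < 1, the complement has P[∩ A_i^c] ≥ 1 − 5/6 = 1/6 > 0, so some outcome avoids every A_i.

32·p = 5/6 ≈ 0.833333; existence CERTIFIED by the union bound.


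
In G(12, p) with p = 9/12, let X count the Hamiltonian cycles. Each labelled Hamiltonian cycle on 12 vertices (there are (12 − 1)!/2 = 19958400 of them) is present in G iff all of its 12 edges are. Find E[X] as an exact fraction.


K_12 has (12 − 1)!/2 = 19958400 labelled Hamiltonian cycles.
For each such Hamiltonian cycle H, let X_H = 1 if all 12 edges of H are present in G. Then P[X_H = 1] = p^{12} = (3/4)^{12} = 531441/16777216.
By linearity of expectation: E[X] = Σ_H E[X_H] = 19958400 · p^{12} = 19958400 · 531441/16777216 = 82864937925/131072.
Numerically: E[X] ≈ 6.322e+05.

E[X] = 19958400 · (3/4)^{12} = 82864937925/131072 ≈ 6.322e+05.


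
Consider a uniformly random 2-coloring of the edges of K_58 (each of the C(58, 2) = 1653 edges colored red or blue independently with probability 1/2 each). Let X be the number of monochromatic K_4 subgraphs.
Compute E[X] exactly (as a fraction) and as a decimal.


Let X = Σ_S X_S over the C(58, 4) = 424270 subsets S of size 4, where X_S = 1 if the K_4 on S is monochromatic.
For a fixed S, the K_4 on S has C(4, 2) = 6 edges. P[all 6 edges red] = (1/2)^6, and likewise for blue, so P[monochromatic] = 2·(1/2)^6 = 2^{1 − 6} = 1/32.
By linearity: E[X] = C(58, 4) · 2^{1 − 6} = 424270 · 1/32 = 212135/16.
Numerically: E[X] ≈ 13258.437500.

E[X] = C(58,4)·2^(1−C(4,2)) = 212135/16 ≈ 13258.437500.


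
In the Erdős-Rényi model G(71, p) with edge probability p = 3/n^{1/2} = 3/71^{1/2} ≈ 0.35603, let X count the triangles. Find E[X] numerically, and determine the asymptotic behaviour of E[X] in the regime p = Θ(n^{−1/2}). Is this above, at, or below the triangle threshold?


Number of potential triangles: C(71, 3) = 57155.
Each occurs with probability p³ ≈ (0.35603)³ ≈ 4.5131133e-02.
By linearity: E[X] = C(71, 3)·p³ ≈ 57155 · 4.5131133e-02 ≈ 2579.46993.
Since α = 1/2 < 1, p = c/n^{1/2} ≫ 1/n is above the triangle threshold p ~ 1/n. Asymptotically E[X] ~ (c³/6)·n^{3(1−α)} = (3³/6)·n^{1.5} → ∞; triangles are abundant w.h.p.

E[X] ≈ 2579.46993; in regime p = Θ(1/n^{1/2}) E[X] diverges (above the triangle threshold p ~ 1/n).


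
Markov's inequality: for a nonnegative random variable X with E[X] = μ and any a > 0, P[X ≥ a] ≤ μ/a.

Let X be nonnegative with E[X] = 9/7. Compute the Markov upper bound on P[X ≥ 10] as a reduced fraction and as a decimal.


μ = E[X] = 9/7, a = 10.
Markov: P[X ≥ 10] ≤ μ/a = (9/7)/10 = 9/70.
Numerically: ≈ 0.12857.
(Since a = 10 > μ = 1.28571, the bound 9/70 is < 1 and informative.)

P[X ≥ 10] ≤ 9/70 ≈ 0.12857.


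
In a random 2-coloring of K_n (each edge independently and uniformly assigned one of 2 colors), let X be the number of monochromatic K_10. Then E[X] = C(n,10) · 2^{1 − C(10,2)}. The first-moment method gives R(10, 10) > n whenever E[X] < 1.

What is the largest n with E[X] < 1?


We need C(n, 10) · 2^{1 − 45} < 1, i.e. C(n, 10) < 2^{45 − 1} = 17592186044416.
Check values of n near the boundary:
  n = 95: C(95, 10) = 10104934117421; 10104934117421 < 17592186044416? YES
  n = 96: C(96, 10) = 11279926456656; 11279926456656 < 17592186044416? YES
  n = 97: C(97, 10) = 12576469727536; 12576469727536 < 17592186044416? YES
  n = 98: C(98, 10) = 14005614014756; 14005614014756 < 17592186044416? YES
  n = 99: C(99, 10) = 15579278510796; 15579278510796 < 17592186044416? YES
  n = 100: C(100, 10) = 17310309456440; 17310309456440 < 17592186044416? YES
  n = 101: C(101, 10) = 19212541264840; 19212541264840 < 17592186044416? NO
  n = 102: C(102, 10) = 21300860967540; 21300860967540 < 17592186044416? NO
The largest n with C(n, 10) < 17592186044416 is n = 100 (where E[X] = 2163788682055/2199023255552 ≈ 0.9839772). Hence R(10, 10) > 100, i.e. R(10, 10) ≥ 101.

Largest n = 100; hence R(10, 10) > 100.


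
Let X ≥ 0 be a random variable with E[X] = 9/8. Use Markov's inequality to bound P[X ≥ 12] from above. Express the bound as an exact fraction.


μ = E[X] = 9/8, a = 12.
Markov: P[X ≥ 12] ≤ μ/a = (9/8)/12 = 3/32.
Numerically: ≈ 0.09375.
(Since a = 12 > μ = 1.12500, the bound 3/32 is < 1 and informative.)

P[X ≥ 12] ≤ 3/32 ≈ 0.09375.


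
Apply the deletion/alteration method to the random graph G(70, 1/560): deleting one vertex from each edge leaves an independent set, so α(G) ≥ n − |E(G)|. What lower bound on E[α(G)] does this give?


E[|E(G)|] = C(70, 2)·p = 2415 · (1/560) = 69/16.
E[α(G)] ≥ n − E[|E(G)|] = 70 − 69/16 = 1051/16.
Numerically: ≈ 65.687500.
(This is only a lower bound; the true E[α(G)] may be larger.)

E[α(G)] ≥ 1051/16 ≈ 65.687500.


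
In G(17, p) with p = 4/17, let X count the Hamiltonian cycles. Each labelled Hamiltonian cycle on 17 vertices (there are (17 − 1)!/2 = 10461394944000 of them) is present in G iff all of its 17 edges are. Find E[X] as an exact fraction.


K_17 has (17 − 1)!/2 = 10461394944000 labelled Hamiltonian cycles.
For each such Hamiltonian cycle H, let X_H = 1 if all 17 edges of H are present in G. Then P[X_H = 1] = p^{17} = (4/17)^{17} = 17179869184/827240261886336764177.
Summing the indicators: E[X] = Σ_H E[X_H] = 10461394944000 · p^{17} = 10461394944000 · 17179869184/827240261886336764177 = 179725396620079005696000/827240261886336764177.
Numerically: E[X] ≈ 217.26.

E[X] = 10461394944000 · (4/17)^{17} = 179725396620079005696000/827240261886336764177 ≈ 217.26.


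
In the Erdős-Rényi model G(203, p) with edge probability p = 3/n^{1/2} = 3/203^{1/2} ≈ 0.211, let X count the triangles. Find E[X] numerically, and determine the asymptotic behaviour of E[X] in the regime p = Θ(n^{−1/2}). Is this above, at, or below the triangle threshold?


Number of potential triangles: C(203, 3) = 1373701.
Each occurs with probability p³ ≈ (0.211)³ ≈ 9.33512e-03.
By linearity: E[X] = C(203, 3)·p³ ≈ 1373701 · 9.33512e-03 ≈ 12823.658.
Since α = 1/2 < 1, p = c/n^{1/2} ≫ 1/n is above the triangle threshold p ~ 1/n. Asymptotically E[X] ~ (c³/6)·n^{3(1−α)} = (3³/6)·n^{1.5} → ∞; triangles are abundant w.h.p.

E[X] ≈ 12823.658; in regime p = Θ(1/n^{1/2}) E[X] diverges (above the triangle threshold p ~ 1/n).


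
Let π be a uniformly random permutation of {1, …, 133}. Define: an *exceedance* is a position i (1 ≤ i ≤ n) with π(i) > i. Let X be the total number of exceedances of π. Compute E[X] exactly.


Write X = Σ_{i=1}^{133} X_i, where X_i = 1_{π(i) > i}.
For each fixed i, π(i) is uniform over {1, …, 133} (marginal of a uniform permutation), so P[π(i) > i] = (n − i)/n. Summing: Σ_{i=1}^{133} (n − i)/n = (0 + 1 + … + 132)/133 = 133(133 − 1)/(2·133) = (133 − 1)/2.
Hence E[X] = Σ_{i=1}^{133} (133 − i)/133 = 66 ≈ 66.000000.

E[X] = 66 = 66.000000.


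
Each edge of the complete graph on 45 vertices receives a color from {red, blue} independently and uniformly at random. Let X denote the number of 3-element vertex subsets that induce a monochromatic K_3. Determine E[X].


Let X = Σ_S X_S over the C(45, 3) = 14190 subsets S of size 3, where X_S = 1 if the K_3 on S is monochromatic.
For a fixed S, the K_3 on S has C(3, 2) = 3 edges. P[all 3 edges red] = (1/2)^3, and likewise for blue, so P[monochromatic] = 2·(1/2)^3 = 2^{1 − 3} = 1/4.
Summing: E[X] = C(45, 3) · 2^{1 − 3} = 14190 · 1/4 = 7095/2.
Numerically: E[X] ≈ 3547.500.

E[X] = C(45,3)·2^(1−C(3,2)) = 7095/2 ≈ 3547.500.


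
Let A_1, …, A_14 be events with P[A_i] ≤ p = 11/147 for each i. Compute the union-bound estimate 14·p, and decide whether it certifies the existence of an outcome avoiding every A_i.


Union bound: P[∪_{i=1}^{14} A_i] ≤ Σ_i P[A_i] ≤ 14·p = 14·(11/147) = 22/21.
Numerically: 22/21 ≈ 1.0476.
Is 22/21 < 1? NO.
Since the bound 22/21 is ≥ 1, the union bound is uninformative here; it does NOT by itself certify existence.

14·p = 22/21 ≈ 1.0476; existence NOT certified by the union bound.


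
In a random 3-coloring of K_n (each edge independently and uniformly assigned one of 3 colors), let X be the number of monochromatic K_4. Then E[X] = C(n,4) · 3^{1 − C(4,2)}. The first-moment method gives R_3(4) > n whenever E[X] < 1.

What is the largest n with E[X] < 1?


We need C(n, 4) · 3^{1 − 6} < 1, i.e. C(n, 4) < 3^{6 − 1} = 243.
Check values of n near the boundary:
  n = 9: C(9, 4) = 126; 126 < 243? YES
  n = 10: C(10, 4) = 210; 210 < 243? YES
  n = 11: C(11, 4) = 330; 330 < 243? NO
  n = 12: C(12, 4) = 495; 495 < 243? NO
The largest n with C(n, 4) < 243 is n = 10 (where E[X] = 70/81 ≈ 0.864). Hence R_3(4) > 10, i.e. R_3(4) ≥ 11.

Largest n = 10; hence R_3(4) > 10.


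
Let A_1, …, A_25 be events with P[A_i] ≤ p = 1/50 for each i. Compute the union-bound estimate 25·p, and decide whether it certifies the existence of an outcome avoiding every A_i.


Union bound: P[∪_{i=1}^{25} A_i] ≤ Σ_i P[A_i] ≤ 25·p = 25·(1/50) = 1/2.
Numerically: 1/2 ≈ 0.500000.
Is 1/2 < 1? YES.
Since P[∪ A_i] ≤ 1/2 < 1, the complement has P[∩ A_i^c] ≥ 1 − 1/2 = 1/2 > 0, so some outcome avoids every A_i.

25·p = 1/2 ≈ 0.500000; existence CERTIFIED by the union bound.


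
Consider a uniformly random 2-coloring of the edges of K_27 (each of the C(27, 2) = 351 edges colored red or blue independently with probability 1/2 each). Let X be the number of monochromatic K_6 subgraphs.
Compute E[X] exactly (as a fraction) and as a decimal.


Let X = Σ_S X_S over the C(27, 6) = 296010 subsets S of size 6, where X_S = 1 if the K_6 on S is monochromatic.
For a fixed S, the K_6 on S has C(6, 2) = 15 edges. P[all 15 edges red] = (1/2)^15, and likewise for blue, so P[monochromatic] = 2·(1/2)^15 = 2^{1 − 15} = 1/16384.
Summing: E[X] = C(27, 6) · 2^{1 − 15} = 296010 · 1/16384 = 148005/8192.
Numerically: E[X] ≈ 18.0670.

E[X] = C(27,6)·2^(1−C(6,2)) = 148005/8192 ≈ 18.0670.


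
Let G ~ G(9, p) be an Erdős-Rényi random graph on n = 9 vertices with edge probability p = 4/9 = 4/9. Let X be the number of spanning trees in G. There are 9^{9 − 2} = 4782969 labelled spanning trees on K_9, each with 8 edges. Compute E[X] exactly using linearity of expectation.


K_9 has 9^{9 − 2} = 4782969 labelled spanning trees.
For each such spanning tree H, let X_H = 1 if all 8 edges of H are present in G. Then P[X_H = 1] = p^{8} = (4/9)^{8} = 65536/43046721.
By linearity: E[X] = Σ_H E[X_H] = 4782969 · p^{8} = 4782969 · 65536/43046721 = 65536/9.
Numerically: E[X] ≈ 7282.

E[X] = 4782969 · (4/9)^{8} = 65536/9 ≈ 7282.


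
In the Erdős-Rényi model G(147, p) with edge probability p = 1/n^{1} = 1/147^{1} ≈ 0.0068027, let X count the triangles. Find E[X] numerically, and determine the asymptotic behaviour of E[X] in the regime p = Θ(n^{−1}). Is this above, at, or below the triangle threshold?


Number of potential triangles: C(147, 3) = 518665.
Each occurs with probability p³ ≈ (0.0068027)³ ≈ 3.1480962e-07.
By linearity: E[X] = C(147, 3)·p³ ≈ 518665 · 3.1480962e-07 ≈ 0.16328.
Here α = 1, so p = 1/n is exactly at the triangle threshold p ~ 1/n. Asymptotically E[X] → c³/6 = 1³/6 = 1/6 ≈ 0.16667, a bounded constant. In this regime the triangle count is asymptotically Poisson(c³/6).

E[X] ≈ 0.16328; in regime p = Θ(1/n^{1}) E[X] stays bounded (at the triangle threshold p ~ 1/n).


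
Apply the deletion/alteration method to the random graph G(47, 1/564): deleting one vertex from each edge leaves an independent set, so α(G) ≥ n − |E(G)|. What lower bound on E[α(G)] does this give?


E[|E(G)|] = C(47, 2)·p = 1081 · (1/564) = 23/12.
E[α(G)] ≥ n − E[|E(G)|] = 47 − 23/12 = 541/12.
Numerically: ≈ 45.083.
(This is only a lower bound; the true E[α(G)] may be larger.)

E[α(G)] ≥ 541/12 ≈ 45.083.


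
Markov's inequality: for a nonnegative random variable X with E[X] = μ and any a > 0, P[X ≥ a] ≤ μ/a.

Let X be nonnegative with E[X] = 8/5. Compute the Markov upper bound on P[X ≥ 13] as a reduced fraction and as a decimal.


μ = E[X] = 8/5, a = 13.
Markov: P[X ≥ 13] ≤ μ/a = (8/5)/13 = 8/65.
Numerically: ≈ 0.123077.
(Since a = 13 > μ = 1.600000, the bound 8/65 is < 1 and informative.)

P[X ≥ 13] ≤ 8/65 ≈ 0.123077.


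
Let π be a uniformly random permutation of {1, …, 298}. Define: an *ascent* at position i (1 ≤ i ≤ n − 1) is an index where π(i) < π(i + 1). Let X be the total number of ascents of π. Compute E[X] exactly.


Write X = Σ X_I over i = 1, …, 297, with X_I the indicator of one ascent.
There are 297 indicators.
For each fixed i, the pair (π(i), π(i+1)) is a uniformly random ordered pair of distinct values from {1, …, 298}; by symmetry P[π(i) < π(i+1)] = 1/2.
By linearity: E[X] = 297 · (1/2) = (298 − 1) · (1/2) = 297/2 ≈ 148.500000.

E[X] = 297/2 = 148.500000.


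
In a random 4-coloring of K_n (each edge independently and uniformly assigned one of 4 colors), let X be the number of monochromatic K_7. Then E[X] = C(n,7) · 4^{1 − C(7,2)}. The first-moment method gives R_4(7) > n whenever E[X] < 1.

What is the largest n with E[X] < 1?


We need C(n, 7) · 4^{1 − 21} < 1, i.e. C(n, 7) < 4^{21 − 1} = 1099511627776.
Check values of n near the boundary:
  n = 175: C(175, 7) = 883208107275; 883208107275 < 1099511627776? YES
  n = 176: C(176, 7) = 919790691600; 919790691600 < 1099511627776? YES
  n = 177: C(177, 7) = 957664425960; 957664425960 < 1099511627776? YES
  n = 178: C(178, 7) = 996867063280; 996867063280 < 1099511627776? YES
  n = 179: C(179, 7) = 1037437234460; 1037437234460 < 1099511627776? YES
  n = 180: C(180, 7) = 1079414463600; 1079414463600 < 1099511627776? YES
  n = 181: C(181, 7) = 1122839183400; 1122839183400 < 1099511627776? NO
  n = 182: C(182, 7) = 1167752750736; 1167752750736 < 1099511627776? NO
The largest n with C(n, 7) < 1099511627776 is n = 180 (where E[X] = 67463403975/68719476736 ≈ 0.982). Hence R_4(7) > 180, i.e. R_4(7) ≥ 181.

Largest n = 180; hence R_4(7) > 180.


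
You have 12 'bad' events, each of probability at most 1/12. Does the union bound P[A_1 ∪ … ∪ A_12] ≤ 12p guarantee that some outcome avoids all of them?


Union bound: P[∪_{i=1}^{12} A_i] ≤ Σ_i P[A_i] ≤ 12·p = 12·(1/12) = 1.
Numerically: 1 ≈ 1.0000.
Is 1 < 1? NO.
Since the bound 1 is ≥ 1, the union bound is uninformative here; it does NOT by itself certify existence.

12·p = 1 ≈ 1.0000; existence NOT certified by the union bound.


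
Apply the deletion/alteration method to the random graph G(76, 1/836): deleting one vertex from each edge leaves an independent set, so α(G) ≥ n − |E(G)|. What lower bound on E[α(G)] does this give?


E[|E(G)|] = C(76, 2)·p = 2850 · (1/836) = 75/22.
E[α(G)] ≥ n − E[|E(G)|] = 76 − 75/22 = 1597/22.
Numerically: ≈ 72.590909.
(This is only a lower bound; the true E[α(G)] may be larger.)

E[α(G)] ≥ 1597/22 ≈ 72.590909.


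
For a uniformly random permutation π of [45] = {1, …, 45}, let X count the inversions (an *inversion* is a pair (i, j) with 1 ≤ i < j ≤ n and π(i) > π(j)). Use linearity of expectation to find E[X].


Write X = Σ X_I over the C(45, 2) = 990 pairs i < j, with X_I the indicator of one inversion.
There are 990 indicators.
For each fixed pair i < j, the values π(i) and π(j) are two distinct elements of {1, …, 45} in uniformly random order; by symmetry P[π(i) > π(j)] = 1/2.
By linearity: E[X] = 990 · (1/2) = C(45, 2) · (1/2) = 990/2 = 495 ≈ 495.000000.

E[X] = 495 = 495.000000.


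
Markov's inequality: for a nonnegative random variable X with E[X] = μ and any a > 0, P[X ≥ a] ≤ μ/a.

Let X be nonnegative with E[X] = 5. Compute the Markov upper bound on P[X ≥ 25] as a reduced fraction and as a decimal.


μ = E[X] = 5, a = 25.
Markov: P[X ≥ 25] ≤ μ/a = (5)/25 = 1/5.
Numerically: ≈ 0.20000.
(Since a = 25 > μ = 5.00000, the bound 1/5 is < 1 and informative.)

P[X ≥ 25] ≤ 1/5 ≈ 0.20000.


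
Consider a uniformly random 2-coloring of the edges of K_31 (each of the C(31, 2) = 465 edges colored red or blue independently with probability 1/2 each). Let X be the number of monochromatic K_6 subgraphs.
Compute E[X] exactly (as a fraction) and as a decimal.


Let X = Σ_S X_S over the C(31, 6) = 736281 subsets S of size 6, where X_S = 1 if the K_6 on S is monochromatic.
For a fixed S, the K_6 on S has C(6, 2) = 15 edges. P[all 15 edges red] = (1/2)^15, and likewise for blue, so P[monochromatic] = 2·(1/2)^15 = 2^{1 − 15} = 1/16384.
By linearity: E[X] = C(31, 6) · 2^{1 − 15} = 736281 · 1/16384 = 736281/16384.
Numerically: E[X] ≈ 44.939026.

E[X] = C(31,6)·2^(1−C(6,2)) = 736281/16384 ≈ 44.939026.


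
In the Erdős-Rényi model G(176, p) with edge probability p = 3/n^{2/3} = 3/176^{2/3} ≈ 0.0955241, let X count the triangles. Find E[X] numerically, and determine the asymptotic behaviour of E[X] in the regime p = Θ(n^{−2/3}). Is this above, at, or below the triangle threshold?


Number of potential triangles: C(176, 3) = 893200.
Each occurs with probability p³ ≈ (0.0955241)³ ≈ 8.71642562e-04.
By linearity: E[X] = C(176, 3)·p³ ≈ 893200 · 8.71642562e-04 ≈ 778.551136.
Since α = 2/3 < 1, p = c/n^{2/3} ≫ 1/n is above the triangle threshold p ~ 1/n. Asymptotically E[X] ~ (c³/6)·n^{3(1−α)} = (3³/6)·n^{1} → ∞; triangles are abundant w.h.p.

E[X] ≈ 778.551136; in regime p = Θ(1/n^{2/3}) E[X] diverges (above the triangle threshold p ~ 1/n).


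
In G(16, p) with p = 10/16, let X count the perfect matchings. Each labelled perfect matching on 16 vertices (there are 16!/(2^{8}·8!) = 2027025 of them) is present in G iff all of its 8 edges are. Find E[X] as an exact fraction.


K_16 has 16!/(2^{8}·8!) = 2027025 labelled perfect matchings.
For each such perfect matching H, let X_H = 1 if all 8 edges of H are present in G. Then P[X_H = 1] = p^{8} = (5/8)^{8} = 390625/16777216.
By linearity of expectation: E[X] = Σ_H E[X_H] = 2027025 · p^{8} = 2027025 · 390625/16777216 = 791806640625/16777216.
Numerically: E[X] ≈ 47195.

E[X] = 2027025 · (5/8)^{8} = 791806640625/16777216 ≈ 47195.


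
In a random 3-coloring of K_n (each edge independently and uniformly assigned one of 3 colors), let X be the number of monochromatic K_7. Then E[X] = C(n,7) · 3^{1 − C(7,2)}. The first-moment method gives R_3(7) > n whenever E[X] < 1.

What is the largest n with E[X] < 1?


We need C(n, 7) · 3^{1 − 21} < 1, i.e. C(n, 7) < 3^{21 − 1} = 3486784401.
Check values of n near the boundary:
  n = 78: C(78, 7) = 2641902120; 2641902120 < 3486784401? YES
  n = 79: C(79, 7) = 2898753715; 2898753715 < 3486784401? YES
  n = 80: C(80, 7) = 3176716400; 3176716400 < 3486784401? YES
  n = 81: C(81, 7) = 3477216600; 3477216600 < 3486784401? YES
  n = 82: C(82, 7) = 3801756816; 3801756816 < 3486784401? NO
  n = 83: C(83, 7) = 4151918628; 4151918628 < 3486784401? NO
  n = 84: C(84, 7) = 4529365776; 4529365776 < 3486784401? NO
The largest n with C(n, 7) < 3486784401 is n = 81 (where E[X] = 42928600/43046721 ≈ 0.9972560). Hence R_3(7) > 81, i.e. R_3(7) ≥ 82.

Largest n = 81; hence R_3(7) > 81.


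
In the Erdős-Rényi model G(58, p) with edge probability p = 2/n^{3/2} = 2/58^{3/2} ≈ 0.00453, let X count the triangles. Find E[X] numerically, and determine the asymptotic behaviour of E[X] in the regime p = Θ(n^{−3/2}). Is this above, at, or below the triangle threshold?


Number of potential triangles: C(58, 3) = 30856.
Each occurs with probability p³ ≈ (0.00453)³ ≈ 9.28248e-08.
By linearity: E[X] = C(58, 3)·p³ ≈ 30856 · 9.28248e-08 ≈ 0.003.
Since α = 3/2 > 1, p = c/n^{3/2} = o(1/n) is below the triangle threshold p ~ 1/n. Asymptotically E[X] ~ (c³/6)·n^{3(1−α)} = (2³/6)·n^{-1.5} → 0, so by Markov's inequality G has no triangles w.h.p.

E[X] ≈ 0.003; in regime p = Θ(1/n^{3/2}) E[X] tends to 0 (below the triangle threshold p ~ 1/n).


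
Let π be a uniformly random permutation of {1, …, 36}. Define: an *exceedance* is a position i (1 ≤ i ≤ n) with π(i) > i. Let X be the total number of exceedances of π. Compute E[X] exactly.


Write X = Σ_{i=1}^{36} X_i, where X_i = 1_{π(i) > i}.
For each fixed i, π(i) is uniform over {1, …, 36} (marginal of a uniform permutation), so P[π(i) > i] = (n − i)/n. Summing: Σ_{i=1}^{36} (n − i)/n = (0 + 1 + … + 35)/36 = 36(36 − 1)/(2·36) = (36 − 1)/2.
Hence E[X] = Σ_{i=1}^{36} (36 − i)/36 = 35/2 ≈ 17.500.

E[X] = 35/2 = 17.500.


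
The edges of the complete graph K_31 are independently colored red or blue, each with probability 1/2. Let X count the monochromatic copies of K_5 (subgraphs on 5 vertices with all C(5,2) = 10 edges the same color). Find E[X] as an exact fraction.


Let X = Σ_S X_S over the C(31, 5) = 169911 subsets S of size 5, where X_S = 1 if the K_5 on S is monochromatic.
For a fixed S, the K_5 on S has C(5, 2) = 10 edges. P[all 10 edges red] = (1/2)^10, and likewise for blue, so P[monochromatic] = 2·(1/2)^10 = 2^{1 − 10} = 1/512.
By linearity: E[X] = C(31, 5) · 2^{1 − 10} = 169911 · 1/512 = 169911/512.
Numerically: E[X] ≈ 331.85742.

E[X] = C(31,5)·2^(1−C(5,2)) = 169911/512 ≈ 331.85742.


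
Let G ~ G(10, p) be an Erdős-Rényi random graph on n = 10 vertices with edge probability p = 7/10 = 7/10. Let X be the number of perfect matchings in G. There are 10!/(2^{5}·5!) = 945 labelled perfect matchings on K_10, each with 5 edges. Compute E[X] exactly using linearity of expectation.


K_10 has 10!/(2^{5}·5!) = 945 labelled perfect matchings.
For each such perfect matching H, let X_H = 1 if all 5 edges of H are present in G. Then P[X_H = 1] = p^{5} = (7/10)^{5} = 16807/100000.
Summing the indicators: E[X] = Σ_H E[X_H] = 945 · p^{5} = 945 · 16807/100000 = 3176523/20000.
Numerically: E[X] ≈ 159.

E[X] = 945 · (7/10)^{5} = 3176523/20000 ≈ 159.


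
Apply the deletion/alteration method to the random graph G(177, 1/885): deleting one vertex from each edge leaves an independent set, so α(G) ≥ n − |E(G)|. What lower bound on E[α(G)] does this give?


E[|E(G)|] = C(177, 2)·p = 15576 · (1/885) = 88/5.
E[α(G)] ≥ n − E[|E(G)|] = 177 − 88/5 = 797/5.
Numerically: ≈ 159.40000.
(This is only a lower bound; the true E[α(G)] may be larger.)

E[α(G)] ≥ 797/5 ≈ 159.40000.


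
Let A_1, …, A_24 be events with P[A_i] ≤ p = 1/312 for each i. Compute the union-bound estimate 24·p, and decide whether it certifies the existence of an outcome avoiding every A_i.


Union bound: P[∪_{i=1}^{24} A_i] ≤ Σ_i P[A_i] ≤ 24·p = 24·(1/312) = 1/13.
Numerically: 1/13 ≈ 0.0769231.
Is 1/13 < 1? YES.
Since P[∪ A_i] ≤ 1/13 < 1, the complement has P[∩ A_i^c] ≥ 1 − 1/13 = 12/13 > 0, so some outcome avoids every A_i.

24·p = 1/13 ≈ 0.0769231; existence CERTIFIED by the union bound.


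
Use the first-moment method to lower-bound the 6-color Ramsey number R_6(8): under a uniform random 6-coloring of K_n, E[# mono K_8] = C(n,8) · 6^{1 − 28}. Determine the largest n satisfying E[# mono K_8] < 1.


We need C(n, 8) · 6^{1 − 28} < 1, i.e. C(n, 8) < 6^{28 − 1} = 1023490369077469249536.
Check values of n near the boundary:
  n = 1591: C(1591, 8) = 1000427749141189953870; 1000427749141189953870 < 1023490369077469249536? YES
  n = 1592: C(1592, 8) = 1005480414540892933435; 1005480414540892933435 < 1023490369077469249536? YES
  n = 1593: C(1593, 8) = 1010555394551193970323; 1010555394551193970323 < 1023490369077469249536? YES
  n = 1594: C(1594, 8) = 1015652773590544255167; 1015652773590544255167 < 1023490369077469249536? YES
  n = 1595: C(1595, 8) = 1020772636343363633895; 1020772636343363633895 < 1023490369077469249536? YES
  n = 1596: C(1596, 8) = 1025915067760710553965; 1025915067760710553965 < 1023490369077469249536? NO
The largest n with C(n, 8) < 1023490369077469249536 is n = 1595 (where E[X] = 113419181815929292655/113721152119718805504 ≈ 0.997345). Hence R_6(8) > 1595, i.e. R_6(8) ≥ 1596.

Largest n = 1595; hence R_6(8) > 1595.
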